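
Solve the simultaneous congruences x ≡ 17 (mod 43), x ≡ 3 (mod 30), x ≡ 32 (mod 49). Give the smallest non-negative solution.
x ≡ 963 (mod 63210); the representative in [0, 63210) is 963

The moduli 43, 30, 49 are pairwise coprime, so by the CRT there is a unique solution mod 43·30·49 = 63210.
Solve by successive substitution. Start with x ≡ 17 (mod 43).
  Combine with x ≡ 3 (mod 30): write x = 17 + 43·t and require 17 + 43·t ≡ 3 (mod 30), i.e. 43·t ≡ 3 − 17 ≡ 16 (mod 30). Since 43^(−1) ≡ 7 (mod 30) (43 ≡ 13 (mod 30)), t ≡ 7·16 ≡ 22 (mod 30). So x ≡ 17 + 43·22 = 963 (mod 1290).
  Combine with x ≡ 32 (mod 49): write x = 963 + 1290·t and require 963 + 1290·t ≡ 32 (mod 49), i.e. 1290·t ≡ 32 − 963 ≡ 0 (mod 49). Since 1290^(−1) ≡ 46 (mod 49) (1290 ≡ 16 (mod 49)), t ≡ 46·0 ≡ 0 (mod 49). So x ≡ 963 + 1290·0 = 963 (mod 63210).
Unique solution in [0, 63210): x = 963.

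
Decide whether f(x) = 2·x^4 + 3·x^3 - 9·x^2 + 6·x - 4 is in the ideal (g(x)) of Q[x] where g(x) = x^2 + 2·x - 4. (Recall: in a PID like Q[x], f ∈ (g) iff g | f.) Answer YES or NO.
YES

In Q[x] the ideal (g) consists of all multiples of g, so f ∈ (g) iff g | f, i.e. iff the remainder of f on division by g is 0. Divide f by g (g is monic, so eliminate the leading term of the running remainder at each step):
  leading term 2·x^4: subtract (2·x^2)·g(x) = 2·x^4 + 4·x^3 - 8·x^2, leaving -x^3 - x^2 + 6·x - 4
  leading term -x^3: subtract (-x)·g(x) = -x^3 - 2·x^2 + 4·x, leaving x^2 + 2·x - 4
  leading term x^2: subtract (1)·g(x) = x^2 + 2·x - 4, leaving 0
The remainder is 0, so f(x) = g(x) · h(x) with h(x) = 2·x^2 - x + 1. Hence g | f, i.e. f ∈ (g).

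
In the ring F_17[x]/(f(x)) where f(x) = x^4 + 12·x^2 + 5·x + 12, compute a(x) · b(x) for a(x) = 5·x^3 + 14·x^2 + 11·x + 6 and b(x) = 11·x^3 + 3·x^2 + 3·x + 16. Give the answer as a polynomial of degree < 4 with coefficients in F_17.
a · b ≡ 9·x^3 + 15·x^2 + 15·x + 15 (mod f(x))

Multiply as integer polynomials: a · b = 55·x^6 + 169·x^5 + 178·x^4 + 221·x^3 + 275·x^2 + 194·x + 96. Reducing coefficients mod 17: a · b ≡ 4·x^6 + 16·x^5 + 8·x^4 + 3·x^2 + 7·x + 11. Now divide by f(x) = x^4 + 12·x^2 + 5·x + 12 in F_17[x], eliminating the leading term at each step:
  leading term 4·x^6: subtract (4·x^2)·f(x) = 4·x^6 + 14·x^4 + 3·x^3 + 14·x^2, leaving 16·x^5 + 11·x^4 + 14·x^3 + 6·x^2 + 7·x + 11 (coefficients mod 17)
  leading term 16·x^5: subtract (16·x)·f(x) = 16·x^5 + 5·x^3 + 12·x^2 + 5·x, leaving 11·x^4 + 9·x^3 + 11·x^2 + 2·x + 11 (coefficients mod 17)
  leading term 11·x^4: subtract (11)·f(x) = 11·x^4 + 13·x^2 + 4·x + 13, leaving 9·x^3 + 15·x^2 + 15·x + 15 (coefficients mod 17)
The degree is now < 4, so this is the remainder. Hence a · b ≡ 9·x^3 + 15·x^2 + 15·x + 15 in F_17[x]/(f).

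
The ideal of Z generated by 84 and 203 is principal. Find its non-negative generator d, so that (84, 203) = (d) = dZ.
(84, 203) = (7); d = 7

In the PID Z, (a, b) is generated by gcd(a, b). Compute gcd(203, 84) with the extended Euclidean algorithm, tracking rows (r, s, t) with s·203 + t·84 = r:
  row A: (203, 1, 0)   [1·203 + 0·84 = 203]
  row B: (84, 0, 1)   [0·203 + 1·84 = 84]
  203 = 2·84 + 35   → row C = row A − 2·row B = (35, 1, −2)   [check: 1·203 − 2·84 = 35]
  84 = 2·35 + 14   → row D = row B − 2·row C = (14, −2, 5)   [check: −2·203 + 5·84 = 14]
  35 = 2·14 + 7   → row E = row C − 2·row D = (7, 5, −12)   [check: 5·203 − 12·84 = 7]
  14 = 2·7 + 0   → remainder 0, stop. gcd = 7 (last nonzero row E).
So gcd(84, 203) = 7, with Bézout identity 5·203 − 12·84 = 7. Containment (⊇): the Bézout identity exhibits 7 as an element of (84, 203), giving (7) ⊆ (84, 203). Containment (⊆): since 7 | 84 and 7 | 203 (84 = 7·12, 203 = 7·29), every Z-linear combination of 84 and 203 is divisible by 7, so (84, 203) ⊆ (7). Therefore (84, 203) = (7), d = 7.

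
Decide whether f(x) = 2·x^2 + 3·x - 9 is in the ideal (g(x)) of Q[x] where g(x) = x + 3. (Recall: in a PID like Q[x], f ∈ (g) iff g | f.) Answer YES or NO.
YES

In Q[x] the ideal (g) consists of all multiples of g, so f ∈ (g) iff g | f, i.e. iff the remainder of f on division by g is 0. Divide f by g (g is monic, so eliminate the leading term of the running remainder at each step):
  leading term 2·x^2: subtract (2·x)·g(x) = 2·x^2 + 6·x, leaving -3·x - 9
  leading term -3·x: subtract (-3)·g(x) = -3·x - 9, leaving 0
The remainder is 0, so f(x) = g(x) · h(x) with h(x) = 2·x - 3. Hence g | f, i.e. f ∈ (g).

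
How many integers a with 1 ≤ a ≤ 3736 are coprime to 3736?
1864

The number of a ∈ {1, ..., 3736} with gcd(a, 3736) = 1 is by definition Euler's totient φ(3736). φ is multiplicative, with φ(p^e) = p^e − p^(e−1). Factorise 3736 = 2^3 · 467. Then
  φ(3736) = (2^3 − 2^2) · (467 − 1) = 4 · 466 = 1864.
So there are 1864 such integers.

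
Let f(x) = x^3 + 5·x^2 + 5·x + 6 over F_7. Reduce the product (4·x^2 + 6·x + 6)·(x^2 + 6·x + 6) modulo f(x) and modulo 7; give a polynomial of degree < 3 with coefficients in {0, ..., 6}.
a · b ≡ 3·x^2 + 5·x + 4 (mod f(x))

Multiply as integer polynomials: a · b = 4·x^4 + 30·x^3 + 66·x^2 + 72·x + 36. Reducing coefficients mod 7: a · b ≡ 4·x^4 + 2·x^3 + 3·x^2 + 2·x + 1. Now divide by f(x) = x^3 + 5·x^2 + 5·x + 6 in F_7[x], eliminating the leading term at each step:
  leading term 4·x^4: subtract (4·x)·f(x) = 4·x^4 + 6·x^3 + 6·x^2 + 3·x, leaving 3·x^3 + 4·x^2 + 6·x + 1 (coefficients mod 7)
  leading term 3·x^3: subtract (3)·f(x) = 3·x^3 + x^2 + x + 4, leaving 3·x^2 + 5·x + 4 (coefficients mod 7)
The degree is now < 3, so this is the remainder. Hence a · b ≡ 3·x^2 + 5·x + 4 in F_7[x]/(f).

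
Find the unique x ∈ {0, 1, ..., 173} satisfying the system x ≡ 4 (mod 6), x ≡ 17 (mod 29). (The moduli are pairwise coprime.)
x ≡ 46 (mod 174); the representative in [0, 174) is 46

The moduli 6, 29 are pairwise coprime, so by the CRT there is a unique solution mod 6·29 = 174.
Solve by successive substitution. Start with x ≡ 4 (mod 6).
  Combine with x ≡ 17 (mod 29): write x = 4 + 6·t and require 4 + 6·t ≡ 17 (mod 29), i.e. 6·t ≡ 17 − 4 ≡ 13 (mod 29). Since 6^(−1) ≡ 5 (mod 29), t ≡ 5·13 ≡ 7 (mod 29). So x ≡ 4 + 6·7 = 46 (mod 174).
Unique solution in [0, 174): x = 46.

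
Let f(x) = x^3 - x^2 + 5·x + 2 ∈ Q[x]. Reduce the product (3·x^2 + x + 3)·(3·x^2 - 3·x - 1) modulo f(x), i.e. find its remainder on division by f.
a · b ≡ -39·x^2 - 43·x - 9 (mod f(x))

First multiply in Q[x] without reducing: a · b = 9·x^4 - 6·x^3 + 3·x^2 - 10·x - 3. Now divide by f(x) = x^3 - x^2 + 5·x + 2, eliminating the leading term at each step:
  leading term 9·x^4: subtract (9·x)·f(x) = 9·x^4 - 9·x^3 + 45·x^2 + 18·x, leaving 3·x^3 - 42·x^2 - 28·x - 3
  leading term 3·x^3: subtract (3)·f(x) = 3·x^3 - 3·x^2 + 15·x + 6, leaving -39·x^2 - 43·x - 9
The degree is now < 3, so this is the remainder. Hence a · b ≡ -39·x^2 - 43·x - 9 in Q[x]/(f).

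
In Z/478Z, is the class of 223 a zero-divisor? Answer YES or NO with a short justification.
NO

gcd(223, 478) = 1, so 223 is a unit in Z/478Z (it has a multiplicative inverse). A unit cannot be a zero-divisor: if 223·b ≡ 0 then multiplying both sides by 223^(−1) gives b ≡ 0. So 223 is not a zero-divisor.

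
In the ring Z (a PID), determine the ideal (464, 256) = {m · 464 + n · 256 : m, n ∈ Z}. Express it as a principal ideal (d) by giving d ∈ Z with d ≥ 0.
In the PID Z, (a, b) is generated by gcd(a, b). Compute gcd(464, 256) with the extended Euclidean algorithm, tracking rows (r, s, t) with s·464 + t·256 = r:
  row A: (464, 1, 0)   [1·464 + 0·256 = 464]
  row B: (256, 0, 1)   [0·464 + 1·256 = 256]
  464 = 1·256 + 208   → row C = row A − 1·row B = (208, 1, −1)   [check: 1·464 − 1·256 = 208]
  256 = 1·208 + 48   → row D = row B − 1·row C = (48, −1, 2)   [check: −1·464 + 2·256 = 48]
  208 = 4·48 + 16   → row E = row C − 4·row D = (16, 5, −9)   [check: 5·464 − 9·256 = 16]
  48 = 3·16 + 0   → remainder 0, stop. gcd = 16 (last nonzero row E).
So gcd(464, 256) = 16, with Bézout identity 5·464 − 9·256 = 16. Containment (⊇): the Bézout identity exhibits 16 as an element of (464, 256), giving (16) ⊆ (464, 256). Containment (⊆): since 16 | 464 and 16 | 256 (464 = 16·29, 256 = 16·16), every Z-linear combination of 464 and 256 is divisible by 16, so (464, 256) ⊆ (16). Therefore (464, 256) = (16), d = 16.

Final answer: (464, 256) = (16); d = 16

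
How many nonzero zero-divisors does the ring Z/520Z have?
Z/520Z has 327 nonzero zero-divisors

In Z/520Z each nonzero element is either a unit (gcd with 520 is 1) or a zero-divisor (gcd > 1). The number of units is φ(520): factorise 520 = 2^3 · 5 · 13, so φ(520) = (2^3 − 2^2) · (5 − 1) · (13 − 1) = 4 · 4 · 12 = 192. The nonzero elements number 520 − 1 = 519. Hence the nonzero zero-divisors number 519 − 192 = 327.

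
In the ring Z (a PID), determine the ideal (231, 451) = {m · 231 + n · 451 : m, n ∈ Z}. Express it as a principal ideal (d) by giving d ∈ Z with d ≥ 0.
(231, 451) = (11); d = 11

In the PID Z, (a, b) is generated by gcd(a, b). Compute gcd(451, 231) with the extended Euclidean algorithm, tracking rows (r, s, t) with s·451 + t·231 = r:
  row A: (451, 1, 0)   [1·451 + 0·231 = 451]
  row B: (231, 0, 1)   [0·451 + 1·231 = 231]
  451 = 1·231 + 220   → row C = row A − 1·row B = (220, 1, −1)   [check: 1·451 − 1·231 = 220]
  231 = 1·220 + 11   → row D = row B − 1·row C = (11, −1, 2)   [check: −1·451 + 2·231 = 11]
  220 = 20·11 + 0   → remainder 0, stop. gcd = 11 (last nonzero row D).
So gcd(231, 451) = 11, with Bézout identity −1·451 + 2·231 = 11. Containment (⊇): the Bézout identity exhibits 11 as an element of (231, 451), giving (11) ⊆ (231, 451). Containment (⊆): since 11 | 231 and 11 | 451 (231 = 11·21, 451 = 11·41), every Z-linear combination of 231 and 451 is divisible by 11, so (231, 451) ⊆ (11). Therefore (231, 451) = (11), d = 11.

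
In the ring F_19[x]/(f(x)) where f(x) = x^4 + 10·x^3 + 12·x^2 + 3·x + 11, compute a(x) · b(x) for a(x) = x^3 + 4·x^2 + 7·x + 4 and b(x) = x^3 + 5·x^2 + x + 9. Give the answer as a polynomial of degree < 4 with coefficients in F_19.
a · b ≡ 10·x^3 + 9·x^2 + 16 (mod f(x))

Multiply as integer polynomials: a · b = x^6 + 9·x^5 + 28·x^4 + 52·x^3 + 63·x^2 + 67·x + 36. Reducing coefficients mod 19: a · b ≡ x^6 + 9·x^5 + 9·x^4 + 14·x^3 + 6·x^2 + 10·x + 17. Now divide by f(x) = x^4 + 10·x^3 + 12·x^2 + 3·x + 11 in F_19[x], eliminating the leading term at each step:
  leading term x^6: subtract (x^2)·f(x) = x^6 + 10·x^5 + 12·x^4 + 3·x^3 + 11·x^2, leaving 18·x^5 + 16·x^4 + 11·x^3 + 14·x^2 + 10·x + 17 (coefficients mod 19)
  leading term 18·x^5: subtract (18·x)·f(x) = 18·x^5 + 9·x^4 + 7·x^3 + 16·x^2 + 8·x, leaving 7·x^4 + 4·x^3 + 17·x^2 + 2·x + 17 (coefficients mod 19)
  leading term 7·x^4: subtract (7)·f(x) = 7·x^4 + 13·x^3 + 8·x^2 + 2·x + 1, leaving 10·x^3 + 9·x^2 + 16 (coefficients mod 19)
The degree is now < 4, so this is the remainder. Hence a · b ≡ 10·x^3 + 9·x^2 + 16 in F_19[x]/(f).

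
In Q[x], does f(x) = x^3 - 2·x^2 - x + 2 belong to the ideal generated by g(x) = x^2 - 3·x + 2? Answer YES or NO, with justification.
In Q[x] the ideal (g) consists of all multiples of g, so f ∈ (g) iff g | f, i.e. iff the remainder of f on division by g is 0. Divide f by g (g is monic, so eliminate the leading term of the running remainder at each step):
  leading term x^3: subtract (x)·g(x) = x^3 - 3·x^2 + 2·x, leaving x^2 - 3·x + 2
  leading term x^2: subtract (1)·g(x) = x^2 - 3·x + 2, leaving 0
The remainder is 0, so f(x) = g(x) · h(x) with h(x) = x + 1. Hence g | f, i.e. f ∈ (g).

Final answer: YES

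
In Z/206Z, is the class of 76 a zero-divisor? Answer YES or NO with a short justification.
gcd(76, 206) = 2 > 1, so 76 is not a unit in Z/206Z. In Z/nZ every nonzero non-unit is a zero-divisor: explicitly, take b = 206/gcd = 103 ≠ 0 (mod 206); then 76·103 = 7828 = 38·206, i.e. 76·103 ≡ 0 (mod 206). So 76 is a zero-divisor.

Final answer: YES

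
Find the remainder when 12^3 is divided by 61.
20

Use repeated squaring. Binary(3) = 11. Walk through the bits of the exponent 3 left-to-right: at each bit after the leading one, square the running value, then multiply by 12 if the bit is 1 (always reducing mod 61):
  bit 1 = 1 (leading): start with 12.
  bit 2 = 1: square 12^2 = 144 ≡ 22; bit is 1, so multiply 22·12 = 264 ≡ 20 (mod 61).
Final value: 12^3 ≡ 20 (mod 61).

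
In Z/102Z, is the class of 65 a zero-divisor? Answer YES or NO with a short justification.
gcd(65, 102) = 1, so 65 is a unit in Z/102Z (it has a multiplicative inverse). A unit cannot be a zero-divisor: if 65·b ≡ 0 then multiplying both sides by 65^(−1) gives b ≡ 0. So 65 is not a zero-divisor.

Final answer: NO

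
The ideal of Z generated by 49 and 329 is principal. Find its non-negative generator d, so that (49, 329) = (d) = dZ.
In the PID Z, (a, b) is generated by gcd(a, b). Compute gcd(329, 49) with the extended Euclidean algorithm, tracking rows (r, s, t) with s·329 + t·49 = r:
  row A: (329, 1, 0)   [1·329 + 0·49 = 329]
  row B: (49, 0, 1)   [0·329 + 1·49 = 49]
  329 = 6·49 + 35   → row C = row A − 6·row B = (35, 1, −6)   [check: 1·329 − 6·49 = 35]
  49 = 1·35 + 14   → row D = row B − 1·row C = (14, −1, 7)   [check: −1·329 + 7·49 = 14]
  35 = 2·14 + 7   → row E = row C − 2·row D = (7, 3, −20)   [check: 3·329 − 20·49 = 7]
  14 = 2·7 + 0   → remainder 0, stop. gcd = 7 (last nonzero row E).
So gcd(49, 329) = 7, with Bézout identity 3·329 − 20·49 = 7. Containment (⊇): the Bézout identity exhibits 7 as an element of (49, 329), giving (7) ⊆ (49, 329). Containment (⊆): since 7 | 49 and 7 | 329 (49 = 7·7, 329 = 7·47), every Z-linear combination of 49 and 329 is divisible by 7, so (49, 329) ⊆ (7). Therefore (49, 329) = (7), d = 7.

Final answer: (49, 329) = (7); d = 7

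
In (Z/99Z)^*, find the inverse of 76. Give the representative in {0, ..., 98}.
Apply the extended Euclidean algorithm to (99, 76), tracking rows (r, s, t) with s·99 + t·76 = r. Each division r_prev = q·r_cur + r_new produces the new row as (previous row) − q·(current row):
  row A: (99, 1, 0)   [1·99 + 0·76 = 99]
  row B: (76, 0, 1)   [0·99 + 1·76 = 76]
  99 = 1·76 + 23   → row C = row A − 1·row B = (23, 1, −1)   [check: 1·99 − 1·76 = 23]
  76 = 3·23 + 7   → row D = row B − 3·row C = (7, −3, 4)   [check: −3·99 + 4·76 = 7]
  23 = 3·7 + 2   → row E = row C − 3·row D = (2, 10, −13)   [check: 10·99 − 13·76 = 2]
  7 = 3·2 + 1   → row F = row D − 3·row E = (1, −33, 43)   [check: −33·99 + 43·76 = 1]
  2 = 2·1 + 0   → remainder 0, stop. gcd = 1 (last nonzero row F).
The gcd is 1, so 76 is invertible mod 99. The last nonzero row gives −33·99 + 43·76 = 1, so t = 43. So 76^(−1) ≡ 43 (mod 99). Verify: 76 · 43 = 3268 ≡ 1 (mod 99). ✓

Final answer: 76^(−1) ≡ 43 (mod 99)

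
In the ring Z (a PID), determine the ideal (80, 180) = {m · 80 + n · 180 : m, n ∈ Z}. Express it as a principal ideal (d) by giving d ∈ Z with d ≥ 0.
(80, 180) = (20); d = 20

In the PID Z, (a, b) is generated by gcd(a, b). Compute gcd(180, 80) with the extended Euclidean algorithm, tracking rows (r, s, t) with s·180 + t·80 = r:
  row A: (180, 1, 0)   [1·180 + 0·80 = 180]
  row B: (80, 0, 1)   [0·180 + 1·80 = 80]
  180 = 2·80 + 20   → row C = row A − 2·row B = (20, 1, −2)   [check: 1·180 − 2·80 = 20]
  80 = 4·20 + 0   → remainder 0, stop. gcd = 20 (last nonzero row C).
So gcd(80, 180) = 20, with Bézout identity 1·180 − 2·80 = 20. Containment (⊇): the Bézout identity exhibits 20 as an element of (80, 180), giving (20) ⊆ (80, 180). Containment (⊆): since 20 | 80 and 20 | 180 (80 = 20·4, 180 = 20·9), every Z-linear combination of 80 and 180 is divisible by 20, so (80, 180) ⊆ (20). Therefore (80, 180) = (20), d = 20.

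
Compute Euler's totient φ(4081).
φ is multiplicative, with φ(p^e) = p^e − p^(e−1). Factorise 4081 = 7 · 11 · 53. Then
  φ(4081) = (7 − 1) · (11 − 1) · (53 − 1) = 6 · 10 · 52 = 3120.

Final answer: φ(4081) = 3120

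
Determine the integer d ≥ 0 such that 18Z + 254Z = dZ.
In the PID Z, (a, b) is generated by gcd(a, b). Compute gcd(254, 18) with the extended Euclidean algorithm, tracking rows (r, s, t) with s·254 + t·18 = r:
  row A: (254, 1, 0)   [1·254 + 0·18 = 254]
  row B: (18, 0, 1)   [0·254 + 1·18 = 18]
  254 = 14·18 + 2   → row C = row A − 14·row B = (2, 1, −14)   [check: 1·254 − 14·18 = 2]
  18 = 9·2 + 0   → remainder 0, stop. gcd = 2 (last nonzero row C).
So gcd(18, 254) = 2, with Bézout identity 1·254 − 14·18 = 2. Containment (⊇): the Bézout identity exhibits 2 as an element of (18, 254), giving (2) ⊆ (18, 254). Containment (⊆): since 2 | 18 and 2 | 254 (18 = 2·9, 254 = 2·127), every Z-linear combination of 18 and 254 is divisible by 2, so (18, 254) ⊆ (2). Therefore (18, 254) = (2), d = 2.

Final answer: (18, 254) = (2); d = 2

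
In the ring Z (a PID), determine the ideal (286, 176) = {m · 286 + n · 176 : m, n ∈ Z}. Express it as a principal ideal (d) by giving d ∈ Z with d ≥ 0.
In the PID Z, (a, b) is generated by gcd(a, b). Compute gcd(286, 176) with the extended Euclidean algorithm, tracking rows (r, s, t) with s·286 + t·176 = r:
  row A: (286, 1, 0)   [1·286 + 0·176 = 286]
  row B: (176, 0, 1)   [0·286 + 1·176 = 176]
  286 = 1·176 + 110   → row C = row A − 1·row B = (110, 1, −1)   [check: 1·286 − 1·176 = 110]
  176 = 1·110 + 66   → row D = row B − 1·row C = (66, −1, 2)   [check: −1·286 + 2·176 = 66]
  110 = 1·66 + 44   → row E = row C − 1·row D = (44, 2, −3)   [check: 2·286 − 3·176 = 44]
  66 = 1·44 + 22   → row F = row D − 1·row E = (22, −3, 5)   [check: −3·286 + 5·176 = 22]
  44 = 2·22 + 0   → remainder 0, stop. gcd = 22 (last nonzero row F).
So gcd(286, 176) = 22, with Bézout identity −3·286 + 5·176 = 22. Containment (⊇): the Bézout identity exhibits 22 as an element of (286, 176), giving (22) ⊆ (286, 176). Containment (⊆): since 22 | 286 and 22 | 176 (286 = 22·13, 176 = 22·8), every Z-linear combination of 286 and 176 is divisible by 22, so (286, 176) ⊆ (22). Therefore (286, 176) = (22), d = 22.

Final answer: (286, 176) = (22); d = 22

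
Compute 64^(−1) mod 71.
64^(−1) ≡ 10 (mod 71)

Apply the extended Euclidean algorithm to (71, 64), tracking rows (r, s, t) with s·71 + t·64 = r. Each division r_prev = q·r_cur + r_new produces the new row as (previous row) − q·(current row):
  row A: (71, 1, 0)   [1·71 + 0·64 = 71]
  row B: (64, 0, 1)   [0·71 + 1·64 = 64]
  71 = 1·64 + 7   → row C = row A − 1·row B = (7, 1, −1)   [check: 1·71 − 1·64 = 7]
  64 = 9·7 + 1   → row D = row B − 9·row C = (1, −9, 10)   [check: −9·71 + 10·64 = 1]
  7 = 7·1 + 0   → remainder 0, stop. gcd = 1 (last nonzero row D).
The gcd is 1, so 64 is invertible mod 71. The last nonzero row gives −9·71 + 10·64 = 1, so t = 10. So 64^(−1) ≡ 10 (mod 71). Verify: 64 · 10 = 640 ≡ 1 (mod 71). ✓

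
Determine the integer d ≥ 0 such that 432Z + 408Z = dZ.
In the PID Z, (a, b) is generated by gcd(a, b). Compute gcd(432, 408) with the extended Euclidean algorithm, tracking rows (r, s, t) with s·432 + t·408 = r:
  row A: (432, 1, 0)   [1·432 + 0·408 = 432]
  row B: (408, 0, 1)   [0·432 + 1·408 = 408]
  432 = 1·408 + 24   → row C = row A − 1·row B = (24, 1, −1)   [check: 1·432 − 1·408 = 24]
  408 = 17·24 + 0   → remainder 0, stop. gcd = 24 (last nonzero row C).
So gcd(432, 408) = 24, with Bézout identity 1·432 − 1·408 = 24. Containment (⊇): the Bézout identity exhibits 24 as an element of (432, 408), giving (24) ⊆ (432, 408). Containment (⊆): since 24 | 432 and 24 | 408 (432 = 24·18, 408 = 24·17), every Z-linear combination of 432 and 408 is divisible by 24, so (432, 408) ⊆ (24). Therefore (432, 408) = (24), d = 24.

Final answer: (432, 408) = (24); d = 24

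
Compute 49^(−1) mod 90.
49^(−1) ≡ 79 (mod 90)

Apply the extended Euclidean algorithm to (90, 49), tracking rows (r, s, t) with s·90 + t·49 = r. Each division r_prev = q·r_cur + r_new produces the new row as (previous row) − q·(current row):
  row A: (90, 1, 0)   [1·90 + 0·49 = 90]
  row B: (49, 0, 1)   [0·90 + 1·49 = 49]
  90 = 1·49 + 41   → row C = row A − 1·row B = (41, 1, −1)   [check: 1·90 − 1·49 = 41]
  49 = 1·41 + 8   → row D = row B − 1·row C = (8, −1, 2)   [check: −1·90 + 2·49 = 8]
  41 = 5·8 + 1   → row E = row C − 5·row D = (1, 6, −11)   [check: 6·90 − 11·49 = 1]
  8 = 8·1 + 0   → remainder 0, stop. gcd = 1 (last nonzero row E).
The gcd is 1, so 49 is invertible mod 90. The last nonzero row gives 6·90 − 11·49 = 1, so t = −11. So 49^(−1) ≡ −11 ≡ 79 (mod 90). Verify: 49 · 79 = 3871 ≡ 1 (mod 90). ✓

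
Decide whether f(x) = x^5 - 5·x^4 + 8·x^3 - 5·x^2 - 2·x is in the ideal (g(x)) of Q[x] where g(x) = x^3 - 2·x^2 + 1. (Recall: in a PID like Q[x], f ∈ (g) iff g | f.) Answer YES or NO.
In Q[x] the ideal (g) consists of all multiples of g, so f ∈ (g) iff g | f, i.e. iff the remainder of f on division by g is 0. Divide f by g (g is monic, so eliminate the leading term of the running remainder at each step):
  leading term x^5: subtract (x^2)·g(x) = x^5 - 2·x^4 + x^2, leaving -3·x^4 + 8·x^3 - 6·x^2 - 2·x
  leading term -3·x^4: subtract (-3·x)·g(x) = -3·x^4 + 6·x^3 - 3·x, leaving 2·x^3 - 6·x^2 + x
  leading term 2·x^3: subtract (2)·g(x) = 2·x^3 - 4·x^2 + 2, leaving -2·x^2 + x - 2
The remainder r(x) = -2·x^2 + x - 2 ≠ 0 (and deg r < deg g), so g ∤ f, i.e. f ∉ (g).

Final answer: NO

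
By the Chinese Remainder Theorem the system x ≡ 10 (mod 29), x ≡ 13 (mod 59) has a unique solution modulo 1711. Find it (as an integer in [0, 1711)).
The moduli 29, 59 are pairwise coprime, so by the CRT there is a unique solution mod 29·59 = 1711.
Solve by successive substitution. Start with x ≡ 10 (mod 29).
  Combine with x ≡ 13 (mod 59): write x = 10 + 29·t and require 10 + 29·t ≡ 13 (mod 59), i.e. 29·t ≡ 13 − 10 ≡ 3 (mod 59). Since 29^(−1) ≡ 57 (mod 59), t ≡ 57·3 ≡ 53 (mod 59). So x ≡ 10 + 29·53 = 1547 (mod 1711).
Unique solution in [0, 1711): x = 1547.

Final answer: x ≡ 1547 (mod 1711); the representative in [0, 1711) is 1547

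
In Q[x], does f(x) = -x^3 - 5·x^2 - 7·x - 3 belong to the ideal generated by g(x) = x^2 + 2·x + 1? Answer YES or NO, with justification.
YES

In Q[x] the ideal (g) consists of all multiples of g, so f ∈ (g) iff g | f, i.e. iff the remainder of f on division by g is 0. Divide f by g (g is monic, so eliminate the leading term of the running remainder at each step):
  leading term -x^3: subtract (-x)·g(x) = -x^3 - 2·x^2 - x, leaving -3·x^2 - 6·x - 3
  leading term -3·x^2: subtract (-3)·g(x) = -3·x^2 - 6·x - 3, leaving 0
The remainder is 0, so f(x) = g(x) · h(x) with h(x) = -x - 3. Hence g | f, i.e. f ∈ (g).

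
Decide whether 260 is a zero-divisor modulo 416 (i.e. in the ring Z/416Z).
gcd(260, 416) = 52 > 1, so 260 is not a unit in Z/416Z. In Z/nZ every nonzero non-unit is a zero-divisor: explicitly, take b = 416/gcd = 8 ≠ 0 (mod 416); then 260·8 = 2080 = 5·416, i.e. 260·8 ≡ 0 (mod 416). So 260 is a zero-divisor.

Final answer: YES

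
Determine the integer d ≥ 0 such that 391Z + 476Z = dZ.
In the PID Z, (a, b) is generated by gcd(a, b). Compute gcd(476, 391) with the extended Euclidean algorithm, tracking rows (r, s, t) with s·476 + t·391 = r:
  row A: (476, 1, 0)   [1·476 + 0·391 = 476]
  row B: (391, 0, 1)   [0·476 + 1·391 = 391]
  476 = 1·391 + 85   → row C = row A − 1·row B = (85, 1, −1)   [check: 1·476 − 1·391 = 85]
  391 = 4·85 + 51   → row D = row B − 4·row C = (51, −4, 5)   [check: −4·476 + 5·391 = 51]
  85 = 1·51 + 34   → row E = row C − 1·row D = (34, 5, −6)   [check: 5·476 − 6·391 = 34]
  51 = 1·34 + 17   → row F = row D − 1·row E = (17, −9, 11)   [check: −9·476 + 11·391 = 17]
  34 = 2·17 + 0   → remainder 0, stop. gcd = 17 (last nonzero row F).
So gcd(391, 476) = 17, with Bézout identity −9·476 + 11·391 = 17. Containment (⊇): the Bézout identity exhibits 17 as an element of (391, 476), giving (17) ⊆ (391, 476). Containment (⊆): since 17 | 391 and 17 | 476 (391 = 17·23, 476 = 17·28), every Z-linear combination of 391 and 476 is divisible by 17, so (391, 476) ⊆ (17). Therefore (391, 476) = (17), d = 17.

Final answer: (391, 476) = (17); d = 17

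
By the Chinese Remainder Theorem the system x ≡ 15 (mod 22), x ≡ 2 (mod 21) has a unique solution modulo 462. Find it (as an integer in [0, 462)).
x ≡ 191 (mod 462); the representative in [0, 462) is 191

The moduli 22, 21 are pairwise coprime, so by the CRT there is a unique solution mod 22·21 = 462.
Solve by successive substitution. Start with x ≡ 15 (mod 22).
  Combine with x ≡ 2 (mod 21): write x = 15 + 22·t and require 15 + 22·t ≡ 2 (mod 21), i.e. 22·t ≡ 2 − 15 ≡ 8 (mod 21). Since 22^(−1) ≡ 1 (mod 21) (22 ≡ 1 (mod 21)), t ≡ 1·8 ≡ 8 (mod 21). So x ≡ 15 + 22·8 = 191 (mod 462).
Unique solution in [0, 462): x = 191.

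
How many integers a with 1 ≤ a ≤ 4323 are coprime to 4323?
The number of a ∈ {1, ..., 4323} with gcd(a, 4323) = 1 is by definition Euler's totient φ(4323). φ is multiplicative, with φ(p^e) = p^e − p^(e−1). Factorise 4323 = 3 · 11 · 131. Then
  φ(4323) = (3 − 1) · (11 − 1) · (131 − 1) = 2 · 10 · 130 = 2600.
So there are 2600 such integers.

Final answer: 2600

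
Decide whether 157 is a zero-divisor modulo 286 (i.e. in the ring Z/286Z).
gcd(157, 286) = 1, so 157 is a unit in Z/286Z (it has a multiplicative inverse). A unit cannot be a zero-divisor: if 157·b ≡ 0 then multiplying both sides by 157^(−1) gives b ≡ 0. So 157 is not a zero-divisor.

Final answer: NO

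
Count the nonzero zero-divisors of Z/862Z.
In Z/862Z each nonzero element is either a unit (gcd with 862 is 1) or a zero-divisor (gcd > 1). The number of units is φ(862): factorise 862 = 2 · 431, so φ(862) = (2 − 1) · (431 − 1) = 1 · 430 = 430. The nonzero elements number 862 − 1 = 861. Hence the nonzero zero-divisors number 861 − 430 = 431.

Final answer: Z/862Z has 431 nonzero zero-divisors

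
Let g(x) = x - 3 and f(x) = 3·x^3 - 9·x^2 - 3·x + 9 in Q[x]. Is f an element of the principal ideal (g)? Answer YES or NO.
YES

In Q[x] the ideal (g) consists of all multiples of g, so f ∈ (g) iff g | f, i.e. iff the remainder of f on division by g is 0. Divide f by g (g is monic, so eliminate the leading term of the running remainder at each step):
  leading term 3·x^3: subtract (3·x^2)·g(x) = 3·x^3 - 9·x^2, leaving 9 - 3·x
  leading term -3·x: subtract (-3)·g(x) = 9 - 3·x, leaving 0
The remainder is 0, so f(x) = g(x) · h(x) with h(x) = 3·x^2 - 3. Hence g | f, i.e. f ∈ (g).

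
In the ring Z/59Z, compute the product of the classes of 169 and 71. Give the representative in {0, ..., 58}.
22

Reduce the factors first: 169 ≡ 51, 71 ≡ 12 (mod 59), so 169 · 71 ≡ 51 · 12 (mod 59). 51 · 12 = 612. Dividing by 59: 612 = 10·59 + 22. So (169 · 71) mod 59 = 22.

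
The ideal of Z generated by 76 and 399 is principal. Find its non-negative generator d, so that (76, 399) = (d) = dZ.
In the PID Z, (a, b) is generated by gcd(a, b). Compute gcd(399, 76) with the extended Euclidean algorithm, tracking rows (r, s, t) with s·399 + t·76 = r:
  row A: (399, 1, 0)   [1·399 + 0·76 = 399]
  row B: (76, 0, 1)   [0·399 + 1·76 = 76]
  399 = 5·76 + 19   → row C = row A − 5·row B = (19, 1, −5)   [check: 1·399 − 5·76 = 19]
  76 = 4·19 + 0   → remainder 0, stop. gcd = 19 (last nonzero row C).
So gcd(76, 399) = 19, with Bézout identity 1·399 − 5·76 = 19. Containment (⊇): the Bézout identity exhibits 19 as an element of (76, 399), giving (19) ⊆ (76, 399). Containment (⊆): since 19 | 76 and 19 | 399 (76 = 19·4, 399 = 19·21), every Z-linear combination of 76 and 399 is divisible by 19, so (76, 399) ⊆ (19). Therefore (76, 399) = (19), d = 19.

Final answer: (76, 399) = (19); d = 19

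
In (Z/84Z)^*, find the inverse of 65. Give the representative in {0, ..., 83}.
Apply the extended Euclidean algorithm to (84, 65), tracking rows (r, s, t) with s·84 + t·65 = r. Each division r_prev = q·r_cur + r_new produces the new row as (previous row) − q·(current row):
  row A: (84, 1, 0)   [1·84 + 0·65 = 84]
  row B: (65, 0, 1)   [0·84 + 1·65 = 65]
  84 = 1·65 + 19   → row C = row A − 1·row B = (19, 1, −1)   [check: 1·84 − 1·65 = 19]
  65 = 3·19 + 8   → row D = row B − 3·row C = (8, −3, 4)   [check: −3·84 + 4·65 = 8]
  19 = 2·8 + 3   → row E = row C − 2·row D = (3, 7, −9)   [check: 7·84 − 9·65 = 3]
  8 = 2·3 + 2   → row F = row D − 2·row E = (2, −17, 22)   [check: −17·84 + 22·65 = 2]
  3 = 1·2 + 1   → row G = row E − 1·row F = (1, 24, −31)   [check: 24·84 − 31·65 = 1]
  2 = 2·1 + 0   → remainder 0, stop. gcd = 1 (last nonzero row G).
The gcd is 1, so 65 is invertible mod 84. The last nonzero row gives 24·84 − 31·65 = 1, so t = −31. So 65^(−1) ≡ −31 ≡ 53 (mod 84). Verify: 65 · 53 = 3445 ≡ 1 (mod 84). ✓

Final answer: 65^(−1) ≡ 53 (mod 84)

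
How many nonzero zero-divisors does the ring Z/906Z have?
Z/906Z has 605 nonzero zero-divisors

In Z/906Z each nonzero element is either a unit (gcd with 906 is 1) or a zero-divisor (gcd > 1). The number of units is φ(906): factorise 906 = 2 · 3 · 151, so φ(906) = (2 − 1) · (3 − 1) · (151 − 1) = 1 · 2 · 150 = 300. The nonzero elements number 906 − 1 = 905. Hence the nonzero zero-divisors number 905 − 300 = 605.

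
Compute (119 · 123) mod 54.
3

Reduce the factors first: 119 ≡ 11, 123 ≡ 15 (mod 54), so 119 · 123 ≡ 11 · 15 (mod 54). 11 · 15 = 165. Dividing by 54: 165 = 3·54 + 3. So (119 · 123) mod 54 = 3.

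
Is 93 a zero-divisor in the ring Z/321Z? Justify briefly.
gcd(93, 321) = 3 > 1, so 93 is not a unit in Z/321Z. In Z/nZ every nonzero non-unit is a zero-divisor: explicitly, take b = 321/gcd = 107 ≠ 0 (mod 321); then 93·107 = 9951 = 31·321, i.e. 93·107 ≡ 0 (mod 321). So 93 is a zero-divisor.

Final answer: YES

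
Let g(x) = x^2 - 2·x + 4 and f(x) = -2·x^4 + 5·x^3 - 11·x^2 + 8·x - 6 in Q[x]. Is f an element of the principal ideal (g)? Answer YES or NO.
In Q[x] the ideal (g) consists of all multiples of g, so f ∈ (g) iff g | f, i.e. iff the remainder of f on division by g is 0. Divide f by g (g is monic, so eliminate the leading term of the running remainder at each step):
  leading term -2·x^4: subtract (-2·x^2)·g(x) = -2·x^4 + 4·x^3 - 8·x^2, leaving x^3 - 3·x^2 + 8·x - 6
  leading term x^3: subtract (x)·g(x) = x^3 - 2·x^2 + 4·x, leaving -x^2 + 4·x - 6
  leading term -x^2: subtract (-1)·g(x) = -x^2 + 2·x - 4, leaving 2·x - 2
The remainder r(x) = 2·x - 2 ≠ 0 (and deg r < deg g), so g ∤ f, i.e. f ∉ (g).

Final answer: NO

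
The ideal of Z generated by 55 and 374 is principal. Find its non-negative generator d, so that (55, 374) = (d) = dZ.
(55, 374) = (11); d = 11

In the PID Z, (a, b) is generated by gcd(a, b). Compute gcd(374, 55) with the extended Euclidean algorithm, tracking rows (r, s, t) with s·374 + t·55 = r:
  row A: (374, 1, 0)   [1·374 + 0·55 = 374]
  row B: (55, 0, 1)   [0·374 + 1·55 = 55]
  374 = 6·55 + 44   → row C = row A − 6·row B = (44, 1, −6)   [check: 1·374 − 6·55 = 44]
  55 = 1·44 + 11   → row D = row B − 1·row C = (11, −1, 7)   [check: −1·374 + 7·55 = 11]
  44 = 4·11 + 0   → remainder 0, stop. gcd = 11 (last nonzero row D).
So gcd(55, 374) = 11, with Bézout identity −1·374 + 7·55 = 11. Containment (⊇): the Bézout identity exhibits 11 as an element of (55, 374), giving (11) ⊆ (55, 374). Containment (⊆): since 11 | 55 and 11 | 374 (55 = 11·5, 374 = 11·34), every Z-linear combination of 55 and 374 is divisible by 11, so (55, 374) ⊆ (11). Therefore (55, 374) = (11), d = 11.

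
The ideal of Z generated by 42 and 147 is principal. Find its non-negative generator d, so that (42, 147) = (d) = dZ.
(42, 147) = (21); d = 21

In the PID Z, (a, b) is generated by gcd(a, b). Compute gcd(147, 42) with the extended Euclidean algorithm, tracking rows (r, s, t) with s·147 + t·42 = r:
  row A: (147, 1, 0)   [1·147 + 0·42 = 147]
  row B: (42, 0, 1)   [0·147 + 1·42 = 42]
  147 = 3·42 + 21   → row C = row A − 3·row B = (21, 1, −3)   [check: 1·147 − 3·42 = 21]
  42 = 2·21 + 0   → remainder 0, stop. gcd = 21 (last nonzero row C).
So gcd(42, 147) = 21, with Bézout identity 1·147 − 3·42 = 21. Containment (⊇): the Bézout identity exhibits 21 as an element of (42, 147), giving (21) ⊆ (42, 147). Containment (⊆): since 21 | 42 and 21 | 147 (42 = 21·2, 147 = 21·7), every Z-linear combination of 42 and 147 is divisible by 21, so (42, 147) ⊆ (21). Therefore (42, 147) = (21), d = 21.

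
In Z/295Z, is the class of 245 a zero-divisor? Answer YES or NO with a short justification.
gcd(245, 295) = 5 > 1, so 245 is not a unit in Z/295Z. In Z/nZ every nonzero non-unit is a zero-divisor: explicitly, take b = 295/gcd = 59 ≠ 0 (mod 295); then 245·59 = 14455 = 49·295, i.e. 245·59 ≡ 0 (mod 295). So 245 is a zero-divisor.

Final answer: YES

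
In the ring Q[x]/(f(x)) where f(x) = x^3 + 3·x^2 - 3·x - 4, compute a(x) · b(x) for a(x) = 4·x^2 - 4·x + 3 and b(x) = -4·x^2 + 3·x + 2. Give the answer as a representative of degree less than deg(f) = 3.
a · b ≡ -292·x^2 + 165·x + 310 (mod f(x))

First multiply in Q[x] without reducing: a · b = -16·x^4 + 28·x^3 - 16·x^2 + x + 6. Now divide by f(x) = x^3 + 3·x^2 - 3·x - 4, eliminating the leading term at each step:
  leading term -16·x^4: subtract (-16·x)·f(x) = -16·x^4 - 48·x^3 + 48·x^2 + 64·x, leaving 76·x^3 - 64·x^2 - 63·x + 6
  leading term 76·x^3: subtract (76)·f(x) = 76·x^3 + 228·x^2 - 228·x - 304, leaving -292·x^2 + 165·x + 310
The degree is now < 3, so this is the remainder. Hence a · b ≡ -292·x^2 + 165·x + 310 in Q[x]/(f).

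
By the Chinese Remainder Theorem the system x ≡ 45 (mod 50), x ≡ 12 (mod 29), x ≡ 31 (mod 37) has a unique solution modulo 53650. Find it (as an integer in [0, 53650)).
x ≡ 34145 (mod 53650); the representative in [0, 53650) is 34145

The moduli 50, 29, 37 are pairwise coprime, so by the CRT there is a unique solution mod 50·29·37 = 53650.
Solve by successive substitution. Start with x ≡ 45 (mod 50).
  Combine with x ≡ 12 (mod 29): write x = 45 + 50·t and require 45 + 50·t ≡ 12 (mod 29), i.e. 50·t ≡ 12 − 45 ≡ 25 (mod 29). Since 50^(−1) ≡ 18 (mod 29) (50 ≡ 21 (mod 29)), t ≡ 18·25 ≡ 15 (mod 29). So x ≡ 45 + 50·15 = 795 (mod 1450).
  Combine with x ≡ 31 (mod 37): write x = 795 + 1450·t and require 795 + 1450·t ≡ 31 (mod 37), i.e. 1450·t ≡ 31 − 795 ≡ 13 (mod 37). Since 1450^(−1) ≡ 16 (mod 37) (1450 ≡ 7 (mod 37)), t ≡ 16·13 ≡ 23 (mod 37). So x ≡ 795 + 1450·23 = 34145 (mod 53650).
Unique solution in [0, 53650): x = 34145.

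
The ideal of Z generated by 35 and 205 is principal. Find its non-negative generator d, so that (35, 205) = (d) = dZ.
In the PID Z, (a, b) is generated by gcd(a, b). Compute gcd(205, 35) with the extended Euclidean algorithm, tracking rows (r, s, t) with s·205 + t·35 = r:
  row A: (205, 1, 0)   [1·205 + 0·35 = 205]
  row B: (35, 0, 1)   [0·205 + 1·35 = 35]
  205 = 5·35 + 30   → row C = row A − 5·row B = (30, 1, −5)   [check: 1·205 − 5·35 = 30]
  35 = 1·30 + 5   → row D = row B − 1·row C = (5, −1, 6)   [check: −1·205 + 6·35 = 5]
  30 = 6·5 + 0   → remainder 0, stop. gcd = 5 (last nonzero row D).
So gcd(35, 205) = 5, with Bézout identity −1·205 + 6·35 = 5. Containment (⊇): the Bézout identity exhibits 5 as an element of (35, 205), giving (5) ⊆ (35, 205). Containment (⊆): since 5 | 35 and 5 | 205 (35 = 5·7, 205 = 5·41), every Z-linear combination of 35 and 205 is divisible by 5, so (35, 205) ⊆ (5). Therefore (35, 205) = (5), d = 5.

Final answer: (35, 205) = (5); d = 5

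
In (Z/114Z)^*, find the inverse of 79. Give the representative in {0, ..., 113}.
Apply the extended Euclidean algorithm to (114, 79), tracking rows (r, s, t) with s·114 + t·79 = r. Each division r_prev = q·r_cur + r_new produces the new row as (previous row) − q·(current row):
  row A: (114, 1, 0)   [1·114 + 0·79 = 114]
  row B: (79, 0, 1)   [0·114 + 1·79 = 79]
  114 = 1·79 + 35   → row C = row A − 1·row B = (35, 1, −1)   [check: 1·114 − 1·79 = 35]
  79 = 2·35 + 9   → row D = row B − 2·row C = (9, −2, 3)   [check: −2·114 + 3·79 = 9]
  35 = 3·9 + 8   → row E = row C − 3·row D = (8, 7, −10)   [check: 7·114 − 10·79 = 8]
  9 = 1·8 + 1   → row F = row D − 1·row E = (1, −9, 13)   [check: −9·114 + 13·79 = 1]
  8 = 8·1 + 0   → remainder 0, stop. gcd = 1 (last nonzero row F).
The gcd is 1, so 79 is invertible mod 114. The last nonzero row gives −9·114 + 13·79 = 1, so t = 13. So 79^(−1) ≡ 13 (mod 114). Verify: 79 · 13 = 1027 ≡ 1 (mod 114). ✓

Final answer: 79^(−1) ≡ 13 (mod 114)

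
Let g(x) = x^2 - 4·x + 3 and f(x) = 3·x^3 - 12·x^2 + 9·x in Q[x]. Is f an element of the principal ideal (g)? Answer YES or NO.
YES

In Q[x] the ideal (g) consists of all multiples of g, so f ∈ (g) iff g | f, i.e. iff the remainder of f on division by g is 0. Divide f by g (g is monic, so eliminate the leading term of the running remainder at each step):
  leading term 3·x^3: subtract (3·x)·g(x) = 3·x^3 - 12·x^2 + 9·x, leaving 0
The remainder is 0, so f(x) = g(x) · h(x) with h(x) = 3·x. Hence g | f, i.e. f ∈ (g).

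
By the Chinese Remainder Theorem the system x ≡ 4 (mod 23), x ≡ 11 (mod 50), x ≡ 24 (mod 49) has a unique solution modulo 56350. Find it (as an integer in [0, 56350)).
x ≡ 49661 (mod 56350); the representative in [0, 56350) is 49661

The moduli 23, 50, 49 are pairwise coprime, so by the CRT there is a unique solution mod 23·50·49 = 56350.
Solve by successive substitution. Start with x ≡ 4 (mod 23).
  Combine with x ≡ 11 (mod 50): write x = 4 + 23·t and require 4 + 23·t ≡ 11 (mod 50), i.e. 23·t ≡ 11 − 4 ≡ 7 (mod 50). Since 23^(−1) ≡ 37 (mod 50), t ≡ 37·7 ≡ 9 (mod 50). So x ≡ 4 + 23·9 = 211 (mod 1150).
  Combine with x ≡ 24 (mod 49): write x = 211 + 1150·t and require 211 + 1150·t ≡ 24 (mod 49), i.e. 1150·t ≡ 24 − 211 ≡ 9 (mod 49). Since 1150^(−1) ≡ 32 (mod 49) (1150 ≡ 23 (mod 49)), t ≡ 32·9 ≡ 43 (mod 49). So x ≡ 211 + 1150·43 = 49661 (mod 56350).
Unique solution in [0, 56350): x = 49661.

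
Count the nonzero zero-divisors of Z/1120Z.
In Z/1120Z each nonzero element is either a unit (gcd with 1120 is 1) or a zero-divisor (gcd > 1). The number of units is φ(1120): factorise 1120 = 2^5 · 5 · 7, so φ(1120) = (2^5 − 2^4) · (5 − 1) · (7 − 1) = 16 · 4 · 6 = 384. The nonzero elements number 1120 − 1 = 1119. Hence the nonzero zero-divisors number 1119 − 384 = 735.

Final answer: Z/1120Z has 735 nonzero zero-divisors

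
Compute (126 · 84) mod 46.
Reduce the factors first: 126 ≡ 34, 84 ≡ 38 (mod 46), so 126 · 84 ≡ 34 · 38 (mod 46). 34 · 38 = 1292. Dividing by 46: 1292 = 28·46 + 4. So (126 · 84) mod 46 = 4.

Final answer: 4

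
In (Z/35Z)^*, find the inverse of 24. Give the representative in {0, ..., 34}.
24^(−1) ≡ 19 (mod 35)

Apply the extended Euclidean algorithm to (35, 24), tracking rows (r, s, t) with s·35 + t·24 = r. Each division r_prev = q·r_cur + r_new produces the new row as (previous row) − q·(current row):
  row A: (35, 1, 0)   [1·35 + 0·24 = 35]
  row B: (24, 0, 1)   [0·35 + 1·24 = 24]
  35 = 1·24 + 11   → row C = row A − 1·row B = (11, 1, −1)   [check: 1·35 − 1·24 = 11]
  24 = 2·11 + 2   → row D = row B − 2·row C = (2, −2, 3)   [check: −2·35 + 3·24 = 2]
  11 = 5·2 + 1   → row E = row C − 5·row D = (1, 11, −16)   [check: 11·35 − 16·24 = 1]
  2 = 2·1 + 0   → remainder 0, stop. gcd = 1 (last nonzero row E).
The gcd is 1, so 24 is invertible mod 35. The last nonzero row gives 11·35 − 16·24 = 1, so t = −16. So 24^(−1) ≡ −16 ≡ 19 (mod 35). Verify: 24 · 19 = 456 ≡ 1 (mod 35). ✓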